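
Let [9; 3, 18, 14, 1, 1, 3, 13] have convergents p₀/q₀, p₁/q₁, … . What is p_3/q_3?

Using pₖ = aₖpₖ₋₁ + pₖ₋₂, qₖ = aₖqₖ₋₁ + qₖ₋₂ (with p₋₁=1, p₋₂=0, q₋₁=0, q₋₂=1):
  k=0: a=9, p=9, q=1
  k=1: a=3, p=28, q=3
  k=2: a=18, p=513, q=55
  k=3: a=14, p=7210, q=773

7210/773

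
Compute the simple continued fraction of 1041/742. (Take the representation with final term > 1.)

1041 = 1·742 + 299
742 = 2·299 + 144
299 = 2·144 + 11
144 = 13·11 + 1
11 = 11·1 + 0  (stop)
So 1041/742 = [1; 2, 2, 13, 11].

[1; 2, 2, 13, 11]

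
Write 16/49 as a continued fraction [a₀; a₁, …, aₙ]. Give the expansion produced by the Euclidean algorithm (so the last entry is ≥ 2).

[0; 3, 16]

16 = 0*49 + 16
49 = 3*16 + 1
16 = 16*1 + 0  (stop)
So 16/49 = [0; 3, 16].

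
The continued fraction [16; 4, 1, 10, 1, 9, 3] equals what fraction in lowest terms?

Fold from the inside: start with 3/1.
  9 + 1/3 = 28/3
  1 + 3/28 = 31/28
  10 + 28/31 = 338/31
  1 + 31/338 = 369/338
  4 + 338/369 = 1814/369
  16 + 369/1814 = 29393/1814

29393/1814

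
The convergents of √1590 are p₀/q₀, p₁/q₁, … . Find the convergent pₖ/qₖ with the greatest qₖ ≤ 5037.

√1590 = [39; 1, 6, 1, 78, …] (period length 4).
Convergents:
  p_0/q_0 = 39/1
  p_1/q_1 = 40/1
  p_2/q_2 = 279/7
  p_3/q_3 = 319/8
  p_4/q_4 = 25161/631
  p_5/q_5 = 25480/639
  p_6/q_6 = 178041/4465
  p_7/q_7 = 203521/5104
q_6 = 4465 ≤ 5037 < 5104 = q_7, so the answer is 178041/4465.

178041/4465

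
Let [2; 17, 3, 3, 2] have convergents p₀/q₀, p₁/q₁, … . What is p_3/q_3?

356/173

Using pₖ = aₖpₖ₋₁ + pₖ₋₂, qₖ = aₖqₖ₋₁ + qₖ₋₂ (with p₋₁=1, p₋₂=0, q₋₁=0, q₋₂=1):
  k=0: a=2, p=2, q=1
  k=1: a=17, p=35, q=17
  k=2: a=3, p=107, q=52
  k=3: a=3, p=356, q=173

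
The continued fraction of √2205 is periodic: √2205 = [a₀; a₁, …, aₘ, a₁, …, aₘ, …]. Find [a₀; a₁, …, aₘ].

[46; 1, 22, 2, 22, 1, 92]

a₀ = ⌊√2205⌋ = 46.
With m₀=0, d₀=1 and mₖ₊₁ = dₖaₖ − mₖ, dₖ₊₁ = (n − mₖ₊₁²)/dₖ, aₖ₊₁ = ⌊(a₀+mₖ₊₁)/dₖ₊₁⌋:
  k=1: m=46, d=89, a=1
  k=2: m=43, d=4, a=22
  k=3: m=45, d=45, a=2
  k=4: m=45, d=4, a=22
  k=5: m=43, d=89, a=1
  k=6: m=46, d=1, a=92
d=1 and a=2a₀=92 at k=6, so the next step gives (m, d) = (46, 89) again — its k=1 value — and the period has length 6.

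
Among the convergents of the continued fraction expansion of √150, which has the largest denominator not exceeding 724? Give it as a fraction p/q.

√150 = [12; 4, 24, …] (period length 2).
Convergents:
  p_0/q_0 = 12/1
  p_1/q_1 = 49/4
  p_2/q_2 = 1188/97
  p_3/q_3 = 4801/392
  p_4/q_4 = 116412/9505
q_3 = 392 ≤ 724 < 9505 = q_4, so the answer is 4801/392.

4801/392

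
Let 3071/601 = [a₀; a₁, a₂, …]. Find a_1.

9

3071 = 5·601 + 66   →  a_0 = 5
601 = 9·66 + 7   →  a_1 = 9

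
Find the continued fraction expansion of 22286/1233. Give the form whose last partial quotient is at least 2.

22286 = 18×1233 + 92
1233 = 13×92 + 37
92 = 2×37 + 18
37 = 2×18 + 1
18 = 18×1 + 0  (stop)
So 22286/1233 = [18; 13, 2, 2, 18].

[18; 13, 2, 2, 18]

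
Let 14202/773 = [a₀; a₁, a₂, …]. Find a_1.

14202 = 18·773 + 288   →  a_0 = 18
773 = 2·288 + 197   →  a_1 = 2

2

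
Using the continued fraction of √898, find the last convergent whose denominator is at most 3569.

√898 = [29; 1, 28, 1, 58, …] (period length 4).
Convergents:
  p_0/q_0 = 29/1
  p_1/q_1 = 30/1
  p_2/q_2 = 869/29
  p_3/q_3 = 899/30
  p_4/q_4 = 53011/1769
  p_5/q_5 = 53910/1799
  p_6/q_6 = 1562491/52141
q_5 = 1799 ≤ 3569 < 52141 = q_6, so the answer is 53910/1799.

53910/1799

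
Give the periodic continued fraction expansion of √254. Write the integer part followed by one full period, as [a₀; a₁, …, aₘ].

[15; 1, 14, 1, 30]

a₀ = ⌊√254⌋ = 15.
With m₀=0, d₀=1 and mₖ₊₁ = dₖaₖ − mₖ, dₖ₊₁ = (n − mₖ₊₁²)/dₖ, aₖ₊₁ = ⌊(a₀+mₖ₊₁)/dₖ₊₁⌋:
  k=1: m=15, d=29, a=1
  k=2: m=14, d=2, a=14
  k=3: m=14, d=29, a=1
  k=4: m=15, d=1, a=30
d=1 and a=2a₀=30 at k=4, so the next step gives (m, d) = (15, 29) again — its k=1 value — and the period has length 4.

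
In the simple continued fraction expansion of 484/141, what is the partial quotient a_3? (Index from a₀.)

4

484 = 3·141 + 61   →  a_0 = 3
141 = 2·61 + 19   →  a_1 = 2
61 = 3·19 + 4   →  a_2 = 3
19 = 4·4 + 3   →  a_3 = 4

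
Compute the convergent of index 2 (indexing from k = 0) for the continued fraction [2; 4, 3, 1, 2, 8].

Using pₖ = aₖpₖ₋₁ + pₖ₋₂, qₖ = aₖqₖ₋₁ + qₖ₋₂ (with p₋₁=1, p₋₂=0, q₋₁=0, q₋₂=1):
  k=0: a=2, p=2, q=1
  k=1: a=4, p=9, q=4
  k=2: a=3, p=29, q=13

29/13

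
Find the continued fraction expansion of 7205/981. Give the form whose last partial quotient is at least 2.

7205 = 7×981 + 338
981 = 2×338 + 305
338 = 1×305 + 33
305 = 9×33 + 8
33 = 4×8 + 1
8 = 8×1 + 0  (stop)
So 7205/981 = [7; 2, 1, 9, 4, 8].

[7; 2, 1, 9, 4, 8]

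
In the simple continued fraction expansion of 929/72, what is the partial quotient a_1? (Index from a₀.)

929 = 12·72 + 65   →  a_0 = 12
72 = 1·65 + 7   →  a_1 = 1

1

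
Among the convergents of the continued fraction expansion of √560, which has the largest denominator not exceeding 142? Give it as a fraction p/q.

√560 = [23; 1, 1, 1, 46, …] (period length 4).
Convergents:
  p_0/q_0 = 23/1
  p_1/q_1 = 24/1
  p_2/q_2 = 47/2
  p_3/q_3 = 71/3
  p_4/q_4 = 3313/140
  p_5/q_5 = 3384/143
q_4 = 140 ≤ 142 < 143 = q_5, so the answer is 3313/140.

3313/140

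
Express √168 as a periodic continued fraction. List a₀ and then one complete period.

a₀ = ⌊√168⌋ = 12.
With m₀=0, d₀=1 and mₖ₊₁ = dₖaₖ − mₖ, dₖ₊₁ = (n − mₖ₊₁²)/dₖ, aₖ₊₁ = ⌊(a₀+mₖ₊₁)/dₖ₊₁⌋:
  k=1: m=12, d=24, a=1
  k=2: m=12, d=1, a=24
d=1 and a=2a₀=24 at k=2, so the next step gives (m, d) = (12, 24) again — its k=1 value — and the period has length 2.

[12; 1, 24]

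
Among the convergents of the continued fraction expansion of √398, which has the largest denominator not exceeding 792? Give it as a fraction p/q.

√398 = [19; 1, 18, 1, 38, …] (period length 4).
Convergents:
  p_0/q_0 = 19/1
  p_1/q_1 = 20/1
  p_2/q_2 = 379/19
  p_3/q_3 = 399/20
  p_4/q_4 = 15541/779
  p_5/q_5 = 15940/799
q_4 = 779 ≤ 792 < 799 = q_5, so the answer is 15541/779.

15541/779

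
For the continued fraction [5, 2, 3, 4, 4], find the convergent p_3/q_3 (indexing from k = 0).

Using pₖ = aₖpₖ₋₁ + pₖ₋₂, qₖ = aₖqₖ₋₁ + qₖ₋₂ (with p₋₁=1, p₋₂=0, q₋₁=0, q₋₂=1):
  k=0: a=5, p=5, q=1
  k=1: a=2, p=11, q=2
  k=2: a=3, p=38, q=7
  k=3: a=4, p=163, q=30

163/30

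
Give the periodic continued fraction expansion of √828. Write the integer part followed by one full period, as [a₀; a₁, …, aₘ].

[28; 1, 3, 2, 3, 1, 56]

a₀ = ⌊√828⌋ = 28.
With m₀=0, d₀=1 and mₖ₊₁ = dₖaₖ − mₖ, dₖ₊₁ = (n − mₖ₊₁²)/dₖ, aₖ₊₁ = ⌊(a₀+mₖ₊₁)/dₖ₊₁⌋:
  k=1: m=28, d=44, a=1
  k=2: m=16, d=13, a=3
  k=3: m=23, d=23, a=2
  k=4: m=23, d=13, a=3
  k=5: m=16, d=44, a=1
  k=6: m=28, d=1, a=56
d=1 and a=2a₀=56 at k=6, so the next step gives (m, d) = (28, 44) again — its k=1 value — and the period has length 6.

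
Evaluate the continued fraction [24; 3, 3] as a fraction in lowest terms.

243/10

Fold from the inside: start with 3/1.
  3 + 1/3 = 10/3
  24 + 3/10 = 243/10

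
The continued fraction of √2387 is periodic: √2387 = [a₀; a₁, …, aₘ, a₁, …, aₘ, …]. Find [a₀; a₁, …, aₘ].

[48; 1, 5, 1, 96]

a₀ = ⌊√2387⌋ = 48.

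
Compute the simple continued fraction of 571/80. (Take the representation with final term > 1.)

[7; 7, 3, 1, 2]

571 = 7×80 + 11
80 = 7×11 + 3
11 = 3×3 + 2
3 = 1×2 + 1
2 = 2×1 + 0  (stop)
So 571/80 = [7; 7, 3, 1, 2].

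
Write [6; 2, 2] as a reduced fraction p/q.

32/5

Fold from the inside: start with 2/1.
  2 + 1/2 = 5/2
  6 + 2/5 = 32/5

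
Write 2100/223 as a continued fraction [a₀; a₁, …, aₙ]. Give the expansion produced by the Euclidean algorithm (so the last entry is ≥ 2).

2100 = 9×223 + 93
223 = 2×93 + 37
93 = 2×37 + 19
37 = 1×19 + 18
19 = 1×18 + 1
18 = 18×1 + 0  (stop)
So 2100/223 = [9; 2, 2, 1, 1, 18].

[9; 2, 2, 1, 1, 18]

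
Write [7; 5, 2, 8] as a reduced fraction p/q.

Using pₖ = aₖpₖ₋₁ + pₖ₋₂ and qₖ = aₖqₖ₋₁ + qₖ₋₂:
  k=0: a=7, p=7, q=1
  k=1: a=5, p=36, q=5
  k=2: a=2, p=79, q=11
  k=3: a=8, p=668, q=93

668/93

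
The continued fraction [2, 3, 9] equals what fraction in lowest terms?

65/28

Using pₖ = aₖpₖ₋₁ + pₖ₋₂ and qₖ = aₖqₖ₋₁ + qₖ₋₂:
  k=0: a=2, p=2, q=1
  k=1: a=3, p=7, q=3
  k=2: a=9, p=65, q=28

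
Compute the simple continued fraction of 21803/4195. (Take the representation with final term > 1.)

21803 = 5×4195 + 828
4195 = 5×828 + 55
828 = 15×55 + 3
55 = 18×3 + 1
3 = 3×1 + 0  (stop)
So 21803/4195 = [5; 5, 15, 18, 3].

[5; 5, 15, 18, 3]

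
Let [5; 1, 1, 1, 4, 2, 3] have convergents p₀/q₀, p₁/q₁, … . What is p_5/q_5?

Using pₖ = aₖpₖ₋₁ + pₖ₋₂, qₖ = aₖqₖ₋₁ + qₖ₋₂ (with p₋₁=1, p₋₂=0, q₋₁=0, q₋₂=1):
  k=0: a=5, p=5, q=1
  k=1: a=1, p=6, q=1
  k=2: a=1, p=11, q=2
  k=3: a=1, p=17, q=3
  k=4: a=4, p=79, q=14
  k=5: a=2, p=175, q=31

175/31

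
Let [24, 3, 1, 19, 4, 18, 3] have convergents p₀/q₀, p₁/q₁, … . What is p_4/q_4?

Using pₖ = aₖpₖ₋₁ + pₖ₋₂, qₖ = aₖqₖ₋₁ + qₖ₋₂ (with p₋₁=1, p₋₂=0, q₋₁=0, q₋₂=1):
  k=0: a=24, p=24, q=1
  k=1: a=3, p=73, q=3
  k=2: a=1, p=97, q=4
  k=3: a=19, p=1916, q=79
  k=4: a=4, p=7761, q=320

7761/320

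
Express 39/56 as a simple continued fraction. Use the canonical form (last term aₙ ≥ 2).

39 = 0·56 + 39
56 = 1·39 + 17
39 = 2·17 + 5
17 = 3·5 + 2
5 = 2·2 + 1
2 = 2·1 + 0  (stop)
So 39/56 = [0; 1, 2, 3, 2, 2].

[0; 1, 2, 3, 2, 2]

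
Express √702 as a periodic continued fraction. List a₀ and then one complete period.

a₀ = ⌊√702⌋ = 26.
With m₀=0, d₀=1 and mₖ₊₁ = dₖaₖ − mₖ, dₖ₊₁ = (n − mₖ₊₁²)/dₖ, aₖ₊₁ = ⌊(a₀+mₖ₊₁)/dₖ₊₁⌋:
  k=1: m=26, d=26, a=2
  k=2: m=26, d=1, a=52
d=1 and a=2a₀=52 at k=2, so the next step gives (m, d) = (26, 26) again — its k=1 value — and the period has length 2.

[26; 2, 52]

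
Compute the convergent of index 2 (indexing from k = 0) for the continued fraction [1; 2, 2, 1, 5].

7/5

Using pₖ = aₖpₖ₋₁ + pₖ₋₂, qₖ = aₖqₖ₋₁ + qₖ₋₂ (with p₋₁=1, p₋₂=0, q₋₁=0, q₋₂=1):
  k=0: a=1, p=1, q=1
  k=1: a=2, p=3, q=2
  k=2: a=2, p=7, q=5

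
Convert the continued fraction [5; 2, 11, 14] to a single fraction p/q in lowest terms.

Fold from the inside: start with 14/1.
  11 + 1/14 = 155/14
  2 + 14/155 = 324/155
  5 + 155/324 = 1775/324

1775/324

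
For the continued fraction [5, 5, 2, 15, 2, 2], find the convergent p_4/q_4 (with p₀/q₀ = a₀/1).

1819/351

Using pₖ = aₖpₖ₋₁ + pₖ₋₂, qₖ = aₖqₖ₋₁ + qₖ₋₂ (with p₋₁=1, p₋₂=0, q₋₁=0, q₋₂=1):
  k=0: a=5, p=5, q=1
  k=1: a=5, p=26, q=5
  k=2: a=2, p=57, q=11
  k=3: a=15, p=881, q=170
  k=4: a=2, p=1819, q=351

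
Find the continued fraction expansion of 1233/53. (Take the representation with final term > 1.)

1233 = 23×53 + 14
53 = 3×14 + 11
14 = 1×11 + 3
11 = 3×3 + 2
3 = 1×2 + 1
2 = 2×1 + 0  (stop)
So 1233/53 = [23; 3, 1, 3, 1, 2].

[23; 3, 1, 3, 1, 2]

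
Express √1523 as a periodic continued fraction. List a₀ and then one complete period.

a₀ = ⌊√1523⌋ = 39.

[39; 39, 78]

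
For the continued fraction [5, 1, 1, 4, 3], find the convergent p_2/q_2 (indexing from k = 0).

11/2

Using pₖ = aₖpₖ₋₁ + pₖ₋₂, qₖ = aₖqₖ₋₁ + qₖ₋₂ (with p₋₁=1, p₋₂=0, q₋₁=0, q₋₂=1):
  k=0: a=5, p=5, q=1
  k=1: a=1, p=6, q=1
  k=2: a=1, p=11, q=2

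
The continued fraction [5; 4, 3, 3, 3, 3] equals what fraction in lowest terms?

2454/469

Using pₖ = aₖpₖ₋₁ + pₖ₋₂ and qₖ = aₖqₖ₋₁ + qₖ₋₂:
  k=0: a=5, p=5, q=1
  k=1: a=4, p=21, q=4
  k=2: a=3, p=68, q=13
  k=3: a=3, p=225, q=43
  k=4: a=3, p=743, q=142
  k=5: a=3, p=2454, q=469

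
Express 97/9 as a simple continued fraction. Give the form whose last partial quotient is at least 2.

97 = 10*9 + 7
9 = 1*7 + 2
7 = 3*2 + 1
2 = 2*1 + 0  (stop)
So 97/9 = [10; 1, 3, 2].

[10; 1, 3, 2]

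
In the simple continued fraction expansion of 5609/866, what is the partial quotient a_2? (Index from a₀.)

10

5609 = 6·866 + 413   →  a_0 = 6
866 = 2·413 + 40   →  a_1 = 2
413 = 10·40 + 13   →  a_2 = 10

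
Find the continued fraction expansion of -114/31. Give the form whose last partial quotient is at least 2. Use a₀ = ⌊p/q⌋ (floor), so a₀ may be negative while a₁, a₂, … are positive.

[-4; 3, 10]

-114 = -4×31 + 10
31 = 3×10 + 1
10 = 10×1 + 0  (stop)
So -114/31 = [-4; 3, 10].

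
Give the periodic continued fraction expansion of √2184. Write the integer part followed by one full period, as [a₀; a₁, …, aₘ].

a₀ = ⌊√2184⌋ = 46.
With m₀=0, d₀=1 and mₖ₊₁ = dₖaₖ − mₖ, dₖ₊₁ = (n − mₖ₊₁²)/dₖ, aₖ₊₁ = ⌊(a₀+mₖ₊₁)/dₖ₊₁⌋:
  k=1: m=46, d=68, a=1
  k=2: m=22, d=25, a=2
  k=3: m=28, d=56, a=1
  k=4: m=28, d=25, a=2
  k=5: m=22, d=68, a=1
  k=6: m=46, d=1, a=92
d=1 and a=2a₀=92 at k=6, so the next step gives (m, d) = (46, 68) again — its k=1 value — and the period has length 6.

[46; 1, 2, 1, 2, 1, 92]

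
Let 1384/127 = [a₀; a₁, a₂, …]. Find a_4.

1384 = 10·127 + 114   →  a_0 = 10
127 = 1·114 + 13   →  a_1 = 1
114 = 8·13 + 10   →  a_2 = 8
13 = 1·10 + 3   →  a_3 = 1
10 = 3·3 + 1   →  a_4 = 3

3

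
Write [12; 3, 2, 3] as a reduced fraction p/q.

295/24

Using pₖ = aₖpₖ₋₁ + pₖ₋₂ and qₖ = aₖqₖ₋₁ + qₖ₋₂:
  k=0: a=12, p=12, q=1
  k=1: a=3, p=37, q=3
  k=2: a=2, p=86, q=7
  k=3: a=3, p=295, q=24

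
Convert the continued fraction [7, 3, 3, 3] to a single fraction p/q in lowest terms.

Fold from the inside: start with 3/1.
  3 + 1/3 = 10/3
  3 + 3/10 = 33/10
  7 + 10/33 = 241/33

241/33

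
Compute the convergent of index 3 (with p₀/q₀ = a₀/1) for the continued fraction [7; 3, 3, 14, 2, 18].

1044/143

Using pₖ = aₖpₖ₋₁ + pₖ₋₂, qₖ = aₖqₖ₋₁ + qₖ₋₂ (with p₋₁=1, p₋₂=0, q₋₁=0, q₋₂=1):
  k=0: a=7, p=7, q=1
  k=1: a=3, p=22, q=3
  k=2: a=3, p=73, q=10
  k=3: a=14, p=1044, q=143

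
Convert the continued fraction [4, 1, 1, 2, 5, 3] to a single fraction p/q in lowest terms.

395/86

Using pₖ = aₖpₖ₋₁ + pₖ₋₂ and qₖ = aₖqₖ₋₁ + qₖ₋₂:
  k=0: a=4, p=4, q=1
  k=1: a=1, p=5, q=1
  k=2: a=1, p=9, q=2
  k=3: a=2, p=23, q=5
  k=4: a=5, p=124, q=27
  k=5: a=3, p=395, q=86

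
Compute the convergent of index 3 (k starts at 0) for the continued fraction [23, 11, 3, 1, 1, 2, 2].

1039/45

Using pₖ = aₖpₖ₋₁ + pₖ₋₂, qₖ = aₖqₖ₋₁ + qₖ₋₂ (with p₋₁=1, p₋₂=0, q₋₁=0, q₋₂=1):
  k=0: a=23, p=23, q=1
  k=1: a=11, p=254, q=11
  k=2: a=3, p=785, q=34
  k=3: a=1, p=1039, q=45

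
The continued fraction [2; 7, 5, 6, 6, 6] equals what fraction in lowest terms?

Fold from the inside: start with 6/1.
  6 + 1/6 = 37/6
  6 + 6/37 = 228/37
  5 + 37/228 = 1177/228
  7 + 228/1177 = 8467/1177
  2 + 1177/8467 = 18111/8467

18111/8467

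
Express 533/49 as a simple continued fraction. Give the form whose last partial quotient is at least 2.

533 = 10*49 + 43
49 = 1*43 + 6
43 = 7*6 + 1
6 = 6*1 + 0  (stop)
So 533/49 = [10; 1, 7, 6].

[10; 1, 7, 6]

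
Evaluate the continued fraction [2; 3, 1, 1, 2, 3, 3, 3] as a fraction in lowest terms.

Fold from the inside: start with 3/1.
  3 + 1/3 = 10/3
  3 + 3/10 = 33/10
  2 + 10/33 = 76/33
  1 + 33/76 = 109/76
  1 + 76/109 = 185/109
  3 + 109/185 = 664/185
  2 + 185/664 = 1513/664

1513/664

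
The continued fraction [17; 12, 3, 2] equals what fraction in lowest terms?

1469/86

Using pₖ = aₖpₖ₋₁ + pₖ₋₂ and qₖ = aₖqₖ₋₁ + qₖ₋₂:
  k=0: a=17, p=17, q=1
  k=1: a=12, p=205, q=12
  k=2: a=3, p=632, q=37
  k=3: a=2, p=1469, q=86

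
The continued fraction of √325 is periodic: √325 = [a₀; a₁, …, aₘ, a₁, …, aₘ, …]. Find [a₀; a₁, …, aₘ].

[18; 36]

a₀ = ⌊√325⌋ = 18.
With m₀=0, d₀=1 and mₖ₊₁ = dₖaₖ − mₖ, dₖ₊₁ = (n − mₖ₊₁²)/dₖ, aₖ₊₁ = ⌊(a₀+mₖ₊₁)/dₖ₊₁⌋:
  k=1: m=18, d=1, a=36
d=1 and a=2a₀=36 at k=1, so the next step gives (m, d) = (18, 1) again — its k=1 value — and the period has length 1.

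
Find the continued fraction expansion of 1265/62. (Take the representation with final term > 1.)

1265 = 20*62 + 25
62 = 2*25 + 12
25 = 2*12 + 1
12 = 12*1 + 0  (stop)
So 1265/62 = [20; 2, 2, 12].

[20; 2, 2, 12]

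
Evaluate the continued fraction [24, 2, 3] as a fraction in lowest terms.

Fold from the inside: start with 3/1.
  2 + 1/3 = 7/3
  24 + 3/7 = 171/7

171/7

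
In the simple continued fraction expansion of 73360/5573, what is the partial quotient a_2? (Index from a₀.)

8

73360 = 13·5573 + 911   →  a_0 = 13
5573 = 6·911 + 107   →  a_1 = 6
911 = 8·107 + 55   →  a_2 = 8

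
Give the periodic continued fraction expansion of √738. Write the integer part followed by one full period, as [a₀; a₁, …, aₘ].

a₀ = ⌊√738⌋ = 27.
With m₀=0, d₀=1 and mₖ₊₁ = dₖaₖ − mₖ, dₖ₊₁ = (n − mₖ₊₁²)/dₖ, aₖ₊₁ = ⌊(a₀+mₖ₊₁)/dₖ₊₁⌋:
  k=1: m=27, d=9, a=6
  k=2: m=27, d=1, a=54
d=1 and a=2a₀=54 at k=2, so the next step gives (m, d) = (27, 9) again — its k=1 value — and the period has length 2.

[27; 6, 54]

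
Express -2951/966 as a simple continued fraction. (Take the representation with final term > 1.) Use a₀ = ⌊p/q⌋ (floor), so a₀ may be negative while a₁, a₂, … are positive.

[-4; 1, 17, 4, 2, 2, 2]

-2951 = -4*966 + 913
966 = 1*913 + 53
913 = 17*53 + 12
53 = 4*12 + 5
12 = 2*5 + 2
5 = 2*2 + 1
2 = 2*1 + 0  (stop)
So -2951/966 = [-4; 1, 17, 4, 2, 2, 2].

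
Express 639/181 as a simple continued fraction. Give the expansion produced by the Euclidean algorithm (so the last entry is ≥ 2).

639 = 3×181 + 96
181 = 1×96 + 85
96 = 1×85 + 11
85 = 7×11 + 8
11 = 1×8 + 3
8 = 2×3 + 2
3 = 1×2 + 1
2 = 2×1 + 0  (stop)
So 639/181 = [3; 1, 1, 7, 1, 2, 1, 2].

[3; 1, 1, 7, 1, 2, 1, 2]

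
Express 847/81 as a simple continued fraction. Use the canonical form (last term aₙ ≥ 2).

847 = 10·81 + 37
81 = 2·37 + 7
37 = 5·7 + 2
7 = 3·2 + 1
2 = 2·1 + 0  (stop)
So 847/81 = [10; 2, 5, 3, 2].

[10; 2, 5, 3, 2]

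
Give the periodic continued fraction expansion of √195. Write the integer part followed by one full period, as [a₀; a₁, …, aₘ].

a₀ = ⌊√195⌋ = 13.
With m₀=0, d₀=1 and mₖ₊₁ = dₖaₖ − mₖ, dₖ₊₁ = (n − mₖ₊₁²)/dₖ, aₖ₊₁ = ⌊(a₀+mₖ₊₁)/dₖ₊₁⌋:
  k=1: m=13, d=26, a=1
  k=2: m=13, d=1, a=26
d=1 and a=2a₀=26 at k=2, so the next step gives (m, d) = (13, 26) again — its k=1 value — and the period has length 2.

[13; 1, 26]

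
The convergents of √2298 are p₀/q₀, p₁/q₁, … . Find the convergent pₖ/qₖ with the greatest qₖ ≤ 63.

767/16

√2298 = [47; 1, 14, 1, 94, …] (period length 4).
Convergents:
  p_0/q_0 = 47/1
  p_1/q_1 = 48/1
  p_2/q_2 = 719/15
  p_3/q_3 = 767/16
  p_4/q_4 = 72817/1519
q_3 = 16 ≤ 63 < 1519 = q_4, so the answer is 767/16.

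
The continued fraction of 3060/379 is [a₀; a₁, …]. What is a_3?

1

3060 = 8·379 + 28   →  a_0 = 8
379 = 13·28 + 15   →  a_1 = 13
28 = 1·15 + 13   →  a_2 = 1
15 = 1·13 + 2   →  a_3 = 1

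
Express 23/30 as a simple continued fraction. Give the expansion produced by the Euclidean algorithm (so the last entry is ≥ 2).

23 = 0·30 + 23
30 = 1·23 + 7
23 = 3·7 + 2
7 = 3·2 + 1
2 = 2·1 + 0  (stop)
So 23/30 = [0; 1, 3, 3, 2].

[0; 1, 3, 3, 2]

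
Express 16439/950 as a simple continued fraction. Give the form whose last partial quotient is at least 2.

16439 = 17·950 + 289
950 = 3·289 + 83
289 = 3·83 + 40
83 = 2·40 + 3
40 = 13·3 + 1
3 = 3·1 + 0  (stop)
So 16439/950 = [17; 3, 3, 2, 13, 3].

[17; 3, 3, 2, 13, 3]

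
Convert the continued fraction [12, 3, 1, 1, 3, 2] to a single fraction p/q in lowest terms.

Fold from the inside: start with 2/1.
  3 + 1/2 = 7/2
  1 + 2/7 = 9/7
  1 + 7/9 = 16/9
  3 + 9/16 = 57/16
  12 + 16/57 = 700/57

700/57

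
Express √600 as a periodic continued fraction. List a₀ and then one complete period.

[24; 2, 48]

a₀ = ⌊√600⌋ = 24.
With m₀=0, d₀=1 and mₖ₊₁ = dₖaₖ − mₖ, dₖ₊₁ = (n − mₖ₊₁²)/dₖ, aₖ₊₁ = ⌊(a₀+mₖ₊₁)/dₖ₊₁⌋:
  k=1: m=24, d=24, a=2
  k=2: m=24, d=1, a=48
d=1 and a=2a₀=48 at k=2, so the next step gives (m, d) = (24, 24) again — its k=1 value — and the period has length 2.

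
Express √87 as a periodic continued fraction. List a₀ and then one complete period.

a₀ = ⌊√87⌋ = 9.
With m₀=0, d₀=1 and mₖ₊₁ = dₖaₖ − mₖ, dₖ₊₁ = (n − mₖ₊₁²)/dₖ, aₖ₊₁ = ⌊(a₀+mₖ₊₁)/dₖ₊₁⌋:
  k=1: m=9, d=6, a=3
  k=2: m=9, d=1, a=18
d=1 and a=2a₀=18 at k=2, so the next step gives (m, d) = (9, 6) again — its k=1 value — and the period has length 2.

[9; 3, 18]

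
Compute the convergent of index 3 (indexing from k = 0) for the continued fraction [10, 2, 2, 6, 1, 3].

Using pₖ = aₖpₖ₋₁ + pₖ₋₂, qₖ = aₖqₖ₋₁ + qₖ₋₂ (with p₋₁=1, p₋₂=0, q₋₁=0, q₋₂=1):
  k=0: a=10, p=10, q=1
  k=1: a=2, p=21, q=2
  k=2: a=2, p=52, q=5
  k=3: a=6, p=333, q=32

333/32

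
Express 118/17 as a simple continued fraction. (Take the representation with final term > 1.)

118 = 6*17 + 16
17 = 1*16 + 1
16 = 16*1 + 0  (stop)
So 118/17 = [6; 1, 16].

[6; 1, 16]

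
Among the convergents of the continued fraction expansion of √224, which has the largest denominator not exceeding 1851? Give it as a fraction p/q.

13455/899

√224 = [14; 1, 28, …] (period length 2).
Convergents:
  p_0/q_0 = 14/1
  p_1/q_1 = 15/1
  p_2/q_2 = 434/29
  p_3/q_3 = 449/30
  p_4/q_4 = 13006/869
  p_5/q_5 = 13455/899
  p_6/q_6 = 389746/26041
q_5 = 899 ≤ 1851 < 26041 = q_6, so the answer is 13455/899.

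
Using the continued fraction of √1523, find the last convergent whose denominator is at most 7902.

√1523 = [39; 39, 78, …] (period length 2).
Convergents:
  p_0/q_0 = 39/1
  p_1/q_1 = 1522/39
  p_2/q_2 = 118755/3043
  p_3/q_3 = 4632967/118716
q_2 = 3043 ≤ 7902 < 118716 = q_3, so the answer is 118755/3043.

118755/3043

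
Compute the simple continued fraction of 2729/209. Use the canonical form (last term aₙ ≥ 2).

[13; 17, 2, 2, 2]

2729 = 13×209 + 12
209 = 17×12 + 5
12 = 2×5 + 2
5 = 2×2 + 1
2 = 2×1 + 0  (stop)
So 2729/209 = [13; 17, 2, 2, 2].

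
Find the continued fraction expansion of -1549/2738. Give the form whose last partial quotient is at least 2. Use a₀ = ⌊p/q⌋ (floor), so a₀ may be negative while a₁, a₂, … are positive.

-1549 = -1×2738 + 1189
2738 = 2×1189 + 360
1189 = 3×360 + 109
360 = 3×109 + 33
109 = 3×33 + 10
33 = 3×10 + 3
10 = 3×3 + 1
3 = 3×1 + 0  (stop)
So -1549/2738 = [-1; 2, 3, 3, 3, 3, 3, 3].

[-1; 2, 3, 3, 3, 3, 3, 3]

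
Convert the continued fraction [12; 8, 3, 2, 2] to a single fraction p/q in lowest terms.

Fold from the inside: start with 2/1.
  2 + 1/2 = 5/2
  3 + 2/5 = 17/5
  8 + 5/17 = 141/17
  12 + 17/141 = 1709/141

1709/141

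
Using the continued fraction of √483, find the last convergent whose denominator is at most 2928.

√483 = [21; 1, 42, …] (period length 2).
Convergents:
  p_0/q_0 = 21/1
  p_1/q_1 = 22/1
  p_2/q_2 = 945/43
  p_3/q_3 = 967/44
  p_4/q_4 = 41559/1891
  p_5/q_5 = 42526/1935
  p_6/q_6 = 1827651/83161
q_5 = 1935 ≤ 2928 < 83161 = q_6, so the answer is 42526/1935.

42526/1935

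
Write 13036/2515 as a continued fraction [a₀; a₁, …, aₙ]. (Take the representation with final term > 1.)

[5; 5, 2, 5, 8, 5]

13036 = 5·2515 + 461
2515 = 5·461 + 210
461 = 2·210 + 41
210 = 5·41 + 5
41 = 8·5 + 1
5 = 5·1 + 0  (stop)
So 13036/2515 = [5; 5, 2, 5, 8, 5].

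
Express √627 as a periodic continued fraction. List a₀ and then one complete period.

[25; 25, 50]

a₀ = ⌊√627⌋ = 25.
With m₀=0, d₀=1 and mₖ₊₁ = dₖaₖ − mₖ, dₖ₊₁ = (n − mₖ₊₁²)/dₖ, aₖ₊₁ = ⌊(a₀+mₖ₊₁)/dₖ₊₁⌋:
  k=1: m=25, d=2, a=25
  k=2: m=25, d=1, a=50
d=1 and a=2a₀=50 at k=2, so the next step gives (m, d) = (25, 2) again — its k=1 value — and the period has length 2.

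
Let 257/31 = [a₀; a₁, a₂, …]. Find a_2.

257 = 8·31 + 9   →  a_0 = 8
31 = 3·9 + 4   →  a_1 = 3
9 = 2·4 + 1   →  a_2 = 2

2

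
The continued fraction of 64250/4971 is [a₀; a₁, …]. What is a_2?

64250 = 12·4971 + 4598   →  a_0 = 12
4971 = 1·4598 + 373   →  a_1 = 1
4598 = 12·373 + 122   →  a_2 = 12

12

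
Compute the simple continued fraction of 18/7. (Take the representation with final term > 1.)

18 = 2×7 + 4
7 = 1×4 + 3
4 = 1×3 + 1
3 = 3×1 + 0  (stop)
So 18/7 = [2; 1, 1, 3].

[2; 1, 1, 3]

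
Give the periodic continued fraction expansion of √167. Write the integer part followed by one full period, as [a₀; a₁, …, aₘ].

a₀ = ⌊√167⌋ = 12.
With m₀=0, d₀=1 and mₖ₊₁ = dₖaₖ − mₖ, dₖ₊₁ = (n − mₖ₊₁²)/dₖ, aₖ₊₁ = ⌊(a₀+mₖ₊₁)/dₖ₊₁⌋:
  k=1: m=12, d=23, a=1
  k=2: m=11, d=2, a=11
  k=3: m=11, d=23, a=1
  k=4: m=12, d=1, a=24
d=1 and a=2a₀=24 at k=4, so the next step gives (m, d) = (12, 23) again — its k=1 value — and the period has length 4.

[12; 1, 11, 1, 24]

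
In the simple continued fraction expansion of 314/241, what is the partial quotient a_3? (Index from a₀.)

3

314 = 1·241 + 73   →  a_0 = 1
241 = 3·73 + 22   →  a_1 = 3
73 = 3·22 + 7   →  a_2 = 3
22 = 3·7 + 1   →  a_3 = 3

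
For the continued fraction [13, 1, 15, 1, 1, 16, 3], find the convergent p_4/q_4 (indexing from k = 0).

Using pₖ = aₖpₖ₋₁ + pₖ₋₂, qₖ = aₖqₖ₋₁ + qₖ₋₂ (with p₋₁=1, p₋₂=0, q₋₁=0, q₋₂=1):
  k=0: a=13, p=13, q=1
  k=1: a=1, p=14, q=1
  k=2: a=15, p=223, q=16
  k=3: a=1, p=237, q=17
  k=4: a=1, p=460, q=33

460/33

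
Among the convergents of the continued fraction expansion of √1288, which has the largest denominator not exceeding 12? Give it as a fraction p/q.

√1288 = [35; 1, 7, 1, 70, …] (period length 4).
Convergents:
  p_0/q_0 = 35/1
  p_1/q_1 = 36/1
  p_2/q_2 = 287/8
  p_3/q_3 = 323/9
  p_4/q_4 = 22897/638
q_3 = 9 ≤ 12 < 638 = q_4, so the answer is 323/9.

323/9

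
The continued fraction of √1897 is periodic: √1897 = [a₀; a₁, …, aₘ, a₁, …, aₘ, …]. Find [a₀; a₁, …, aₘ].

[43; 1, 1, 4, 12, 4, 1, 1, 86]

a₀ = ⌊√1897⌋ = 43.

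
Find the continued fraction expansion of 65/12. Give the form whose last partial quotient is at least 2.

[5; 2, 2, 2]

65 = 5×12 + 5
12 = 2×5 + 2
5 = 2×2 + 1
2 = 2×1 + 0  (stop)
So 65/12 = [5; 2, 2, 2].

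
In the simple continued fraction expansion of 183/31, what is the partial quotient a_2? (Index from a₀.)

183 = 5·31 + 28   →  a_0 = 5
31 = 1·28 + 3   →  a_1 = 1
28 = 9·3 + 1   →  a_2 = 9

9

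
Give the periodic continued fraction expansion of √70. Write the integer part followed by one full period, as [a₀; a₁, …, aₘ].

a₀ = ⌊√70⌋ = 8.
With m₀=0, d₀=1 and mₖ₊₁ = dₖaₖ − mₖ, dₖ₊₁ = (n − mₖ₊₁²)/dₖ, aₖ₊₁ = ⌊(a₀+mₖ₊₁)/dₖ₊₁⌋:
  k=1: m=8, d=6, a=2
  k=2: m=4, d=9, a=1
  k=3: m=5, d=5, a=2
  k=4: m=5, d=9, a=1
  k=5: m=4, d=6, a=2
  k=6: m=8, d=1, a=16
d=1 and a=2a₀=16 at k=6, so the next step gives (m, d) = (8, 6) again — its k=1 value — and the period has length 6.

[8; 2, 1, 2, 1, 2, 16]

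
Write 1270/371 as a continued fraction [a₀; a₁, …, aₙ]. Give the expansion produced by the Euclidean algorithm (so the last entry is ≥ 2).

1270 = 3*371 + 157
371 = 2*157 + 57
157 = 2*57 + 43
57 = 1*43 + 14
43 = 3*14 + 1
14 = 14*1 + 0  (stop)
So 1270/371 = [3; 2, 2, 1, 3, 14].

[3; 2, 2, 1, 3, 14]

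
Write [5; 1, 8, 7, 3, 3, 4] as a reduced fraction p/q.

Using pₖ = aₖpₖ₋₁ + pₖ₋₂ and qₖ = aₖqₖ₋₁ + qₖ₋₂:
  k=0: a=5, p=5, q=1
  k=1: a=1, p=6, q=1
  k=2: a=8, p=53, q=9
  k=3: a=7, p=377, q=64
  k=4: a=3, p=1184, q=201
  k=5: a=3, p=3929, q=667
  k=6: a=4, p=16900, q=2869

16900/2869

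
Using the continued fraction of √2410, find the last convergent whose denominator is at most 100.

4811/98

√2410 = [49; 10, 1, 8, 1, 10, 98, …] (period length 6).
Convergents:
  p_0/q_0 = 49/1
  p_1/q_1 = 491/10
  p_2/q_2 = 540/11
  p_3/q_3 = 4811/98
  p_4/q_4 = 5351/109
q_3 = 98 ≤ 100 < 109 = q_4, so the answer is 4811/98.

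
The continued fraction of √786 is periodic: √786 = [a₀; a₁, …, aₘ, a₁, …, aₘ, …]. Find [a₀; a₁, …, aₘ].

[28; 28, 56]

a₀ = ⌊√786⌋ = 28.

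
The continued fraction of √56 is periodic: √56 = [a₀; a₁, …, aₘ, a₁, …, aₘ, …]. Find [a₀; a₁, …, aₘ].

[7; 2, 14]

a₀ = ⌊√56⌋ = 7.
With m₀=0, d₀=1 and mₖ₊₁ = dₖaₖ − mₖ, dₖ₊₁ = (n − mₖ₊₁²)/dₖ, aₖ₊₁ = ⌊(a₀+mₖ₊₁)/dₖ₊₁⌋:
  k=1: m=7, d=7, a=2
  k=2: m=7, d=1, a=14
d=1 and a=2a₀=14 at k=2, so the next step gives (m, d) = (7, 7) again — its k=1 value — and the period has length 2.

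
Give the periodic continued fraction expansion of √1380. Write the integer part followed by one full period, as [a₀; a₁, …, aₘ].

a₀ = ⌊√1380⌋ = 37.
With m₀=0, d₀=1 and mₖ₊₁ = dₖaₖ − mₖ, dₖ₊₁ = (n − mₖ₊₁²)/dₖ, aₖ₊₁ = ⌊(a₀+mₖ₊₁)/dₖ₊₁⌋:
  k=1: m=37, d=11, a=6
  k=2: m=29, d=49, a=1
  k=3: m=20, d=20, a=2
  k=4: m=20, d=49, a=1
  k=5: m=29, d=11, a=6
  k=6: m=37, d=1, a=74
d=1 and a=2a₀=74 at k=6, so the next step gives (m, d) = (37, 11) again — its k=1 value — and the period has length 6.

[37; 6, 1, 2, 1, 6, 74]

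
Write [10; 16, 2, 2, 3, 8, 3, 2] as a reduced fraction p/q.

Using pₖ = aₖpₖ₋₁ + pₖ₋₂ and qₖ = aₖqₖ₋₁ + qₖ₋₂:
  k=0: a=10, p=10, q=1
  k=1: a=16, p=161, q=16
  k=2: a=2, p=332, q=33
  k=3: a=2, p=825, q=82
  k=4: a=3, p=2807, q=279
  k=5: a=8, p=23281, q=2314
  k=6: a=3, p=72650, q=7221
  k=7: a=2, p=168581, q=16756

168581/16756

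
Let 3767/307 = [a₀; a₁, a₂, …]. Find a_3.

3767 = 12·307 + 83   →  a_0 = 12
307 = 3·83 + 58   →  a_1 = 3
83 = 1·58 + 25   →  a_2 = 1
58 = 2·25 + 8   →  a_3 = 2

2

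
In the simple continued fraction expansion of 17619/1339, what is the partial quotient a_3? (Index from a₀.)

17619 = 13·1339 + 212   →  a_0 = 13
1339 = 6·212 + 67   →  a_1 = 6
212 = 3·67 + 11   →  a_2 = 3
67 = 6·11 + 1   →  a_3 = 6

6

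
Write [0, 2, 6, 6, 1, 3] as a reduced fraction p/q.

Using pₖ = aₖpₖ₋₁ + pₖ₋₂ and qₖ = aₖqₖ₋₁ + qₖ₋₂:
  k=0: a=0, p=0, q=1
  k=1: a=2, p=1, q=2
  k=2: a=6, p=6, q=13
  k=3: a=6, p=37, q=80
  k=4: a=1, p=43, q=93
  k=5: a=3, p=166, q=359

166/359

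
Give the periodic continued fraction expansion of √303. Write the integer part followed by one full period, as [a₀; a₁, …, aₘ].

a₀ = ⌊√303⌋ = 17.
With m₀=0, d₀=1 and mₖ₊₁ = dₖaₖ − mₖ, dₖ₊₁ = (n − mₖ₊₁²)/dₖ, aₖ₊₁ = ⌊(a₀+mₖ₊₁)/dₖ₊₁⌋:
  k=1: m=17, d=14, a=2
  k=2: m=11, d=13, a=2
  k=3: m=15, d=6, a=5
  k=4: m=15, d=13, a=2
  k=5: m=11, d=14, a=2
  k=6: m=17, d=1, a=34
d=1 and a=2a₀=34 at k=6, so the next step gives (m, d) = (17, 14) again — its k=1 value — and the period has length 6.

[17; 2, 2, 5, 2, 2, 34]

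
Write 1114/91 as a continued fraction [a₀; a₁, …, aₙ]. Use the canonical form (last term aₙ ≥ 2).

[12; 4, 7, 3]

1114 = 12×91 + 22
91 = 4×22 + 3
22 = 7×3 + 1
3 = 3×1 + 0  (stop)
So 1114/91 = [12; 4, 7, 3].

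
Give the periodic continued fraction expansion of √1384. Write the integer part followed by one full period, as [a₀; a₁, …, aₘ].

[37; 4, 1, 17, 1, 4, 74]

a₀ = ⌊√1384⌋ = 37.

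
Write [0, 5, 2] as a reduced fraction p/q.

Fold from the inside: start with 2/1.
  5 + 1/2 = 11/2
  0 + 2/11 = 2/11

2/11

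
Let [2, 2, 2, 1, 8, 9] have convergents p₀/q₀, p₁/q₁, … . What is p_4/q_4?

Using pₖ = aₖpₖ₋₁ + pₖ₋₂, qₖ = aₖqₖ₋₁ + qₖ₋₂ (with p₋₁=1, p₋₂=0, q₋₁=0, q₋₂=1):
  k=0: a=2, p=2, q=1
  k=1: a=2, p=5, q=2
  k=2: a=2, p=12, q=5
  k=3: a=1, p=17, q=7
  k=4: a=8, p=148, q=61

148/61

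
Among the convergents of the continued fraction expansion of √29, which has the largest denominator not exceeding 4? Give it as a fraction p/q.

16/3

√29 = [5; 2, 1, 1, 2, 10, …] (period length 5).
Convergents:
  p_0/q_0 = 5/1
  p_1/q_1 = 11/2
  p_2/q_2 = 16/3
  p_3/q_3 = 27/5
q_2 = 3 ≤ 4 < 5 = q_3, so the answer is 16/3.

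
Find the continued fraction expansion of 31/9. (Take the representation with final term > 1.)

[3; 2, 4]

31 = 3×9 + 4
9 = 2×4 + 1
4 = 4×1 + 0  (stop)
So 31/9 = [3; 2, 4].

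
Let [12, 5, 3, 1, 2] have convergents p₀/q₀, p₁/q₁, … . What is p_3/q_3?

256/21

Using pₖ = aₖpₖ₋₁ + pₖ₋₂, qₖ = aₖqₖ₋₁ + qₖ₋₂ (with p₋₁=1, p₋₂=0, q₋₁=0, q₋₂=1):
  k=0: a=12, p=12, q=1
  k=1: a=5, p=61, q=5
  k=2: a=3, p=195, q=16
  k=3: a=1, p=256, q=21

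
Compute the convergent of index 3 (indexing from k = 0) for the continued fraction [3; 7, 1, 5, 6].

Using pₖ = aₖpₖ₋₁ + pₖ₋₂, qₖ = aₖqₖ₋₁ + qₖ₋₂ (with p₋₁=1, p₋₂=0, q₋₁=0, q₋₂=1):
  k=0: a=3, p=3, q=1
  k=1: a=7, p=22, q=7
  k=2: a=1, p=25, q=8
  k=3: a=5, p=147, q=47

147/47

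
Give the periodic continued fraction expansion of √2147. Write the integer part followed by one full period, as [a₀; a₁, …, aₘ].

[46; 2, 1, 45, 1, 2, 92]

a₀ = ⌊√2147⌋ = 46.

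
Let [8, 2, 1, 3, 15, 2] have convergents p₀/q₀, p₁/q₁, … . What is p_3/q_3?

92/11

Using pₖ = aₖpₖ₋₁ + pₖ₋₂, qₖ = aₖqₖ₋₁ + qₖ₋₂ (with p₋₁=1, p₋₂=0, q₋₁=0, q₋₂=1):
  k=0: a=8, p=8, q=1
  k=1: a=2, p=17, q=2
  k=2: a=1, p=25, q=3
  k=3: a=3, p=92, q=11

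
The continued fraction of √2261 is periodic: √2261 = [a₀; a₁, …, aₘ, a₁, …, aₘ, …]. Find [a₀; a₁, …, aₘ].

a₀ = ⌊√2261⌋ = 47.
With m₀=0, d₀=1 and mₖ₊₁ = dₖaₖ − mₖ, dₖ₊₁ = (n − mₖ₊₁²)/dₖ, aₖ₊₁ = ⌊(a₀+mₖ₊₁)/dₖ₊₁⌋:
  k=1: m=47, d=52, a=1
  k=2: m=5, d=43, a=1
  k=3: m=38, d=19, a=4
  k=4: m=38, d=43, a=1
  k=5: m=5, d=52, a=1
  k=6: m=47, d=1, a=94
d=1 and a=2a₀=94 at k=6, so the next step gives (m, d) = (47, 52) again — its k=1 value — and the period has length 6.

[47; 1, 1, 4, 1, 1, 94]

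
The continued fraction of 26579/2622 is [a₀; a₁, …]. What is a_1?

26579 = 10·2622 + 359   →  a_0 = 10
2622 = 7·359 + 109   →  a_1 = 7

7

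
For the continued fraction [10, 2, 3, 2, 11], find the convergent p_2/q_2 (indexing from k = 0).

73/7

Using pₖ = aₖpₖ₋₁ + pₖ₋₂, qₖ = aₖqₖ₋₁ + qₖ₋₂ (with p₋₁=1, p₋₂=0, q₋₁=0, q₋₂=1):
  k=0: a=10, p=10, q=1
  k=1: a=2, p=21, q=2
  k=2: a=3, p=73, q=7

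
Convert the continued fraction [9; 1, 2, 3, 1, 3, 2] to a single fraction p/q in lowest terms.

1076/111

Using pₖ = aₖpₖ₋₁ + pₖ₋₂ and qₖ = aₖqₖ₋₁ + qₖ₋₂:
  k=0: a=9, p=9, q=1
  k=1: a=1, p=10, q=1
  k=2: a=2, p=29, q=3
  k=3: a=3, p=97, q=10
  k=4: a=1, p=126, q=13
  k=5: a=3, p=475, q=49
  k=6: a=2, p=1076, q=111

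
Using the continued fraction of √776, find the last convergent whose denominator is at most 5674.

√776 = [27; 1, 5, 1, 54, …] (period length 4).
Convergents:
  p_0/q_0 = 27/1
  p_1/q_1 = 28/1
  p_2/q_2 = 167/6
  p_3/q_3 = 195/7
  p_4/q_4 = 10697/384
  p_5/q_5 = 10892/391
  p_6/q_6 = 65157/2339
  p_7/q_7 = 76049/2730
  p_8/q_8 = 4171803/149759
q_7 = 2730 ≤ 5674 < 149759 = q_8, so the answer is 76049/2730.

76049/2730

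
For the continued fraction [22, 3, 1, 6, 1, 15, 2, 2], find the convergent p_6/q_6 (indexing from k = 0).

22592/1015

Using pₖ = aₖpₖ₋₁ + pₖ₋₂, qₖ = aₖqₖ₋₁ + qₖ₋₂ (with p₋₁=1, p₋₂=0, q₋₁=0, q₋₂=1):
  k=0: a=22, p=22, q=1
  k=1: a=3, p=67, q=3
  k=2: a=1, p=89, q=4
  k=3: a=6, p=601, q=27
  k=4: a=1, p=690, q=31
  k=5: a=15, p=10951, q=492
  k=6: a=2, p=22592, q=1015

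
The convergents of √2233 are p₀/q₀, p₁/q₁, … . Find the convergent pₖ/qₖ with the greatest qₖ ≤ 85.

2599/55

√2233 = [47; 3, 1, 12, 1, 3, 94, …] (period length 6).
Convergents:
  p_0/q_0 = 47/1
  p_1/q_1 = 142/3
  p_2/q_2 = 189/4
  p_3/q_3 = 2410/51
  p_4/q_4 = 2599/55
  p_5/q_5 = 10207/216
q_4 = 55 ≤ 85 < 216 = q_5, so the answer is 2599/55.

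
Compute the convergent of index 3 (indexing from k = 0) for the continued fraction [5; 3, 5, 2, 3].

Using pₖ = aₖpₖ₋₁ + pₖ₋₂, qₖ = aₖqₖ₋₁ + qₖ₋₂ (with p₋₁=1, p₋₂=0, q₋₁=0, q₋₂=1):
  k=0: a=5, p=5, q=1
  k=1: a=3, p=16, q=3
  k=2: a=5, p=85, q=16
  k=3: a=2, p=186, q=35

186/35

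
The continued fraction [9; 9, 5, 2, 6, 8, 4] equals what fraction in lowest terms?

199667/21920

Using pₖ = aₖpₖ₋₁ + pₖ₋₂ and qₖ = aₖqₖ₋₁ + qₖ₋₂:
  k=0: a=9, p=9, q=1
  k=1: a=9, p=82, q=9
  k=2: a=5, p=419, q=46
  k=3: a=2, p=920, q=101
  k=4: a=6, p=5939, q=652
  k=5: a=8, p=48432, q=5317
  k=6: a=4, p=199667, q=21920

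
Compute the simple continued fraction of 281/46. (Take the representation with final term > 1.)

[6; 9, 5]

281 = 6*46 + 5
46 = 9*5 + 1
5 = 5*1 + 0  (stop)
So 281/46 = [6; 9, 5].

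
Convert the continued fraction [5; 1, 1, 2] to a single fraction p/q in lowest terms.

28/5

Using pₖ = aₖpₖ₋₁ + pₖ₋₂ and qₖ = aₖqₖ₋₁ + qₖ₋₂:
  k=0: a=5, p=5, q=1
  k=1: a=1, p=6, q=1
  k=2: a=1, p=11, q=2
  k=3: a=2, p=28, q=5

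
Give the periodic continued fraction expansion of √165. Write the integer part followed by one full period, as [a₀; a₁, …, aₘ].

[12; 1, 5, 2, 5, 1, 24]

a₀ = ⌊√165⌋ = 12.
With m₀=0, d₀=1 and mₖ₊₁ = dₖaₖ − mₖ, dₖ₊₁ = (n − mₖ₊₁²)/dₖ, aₖ₊₁ = ⌊(a₀+mₖ₊₁)/dₖ₊₁⌋:
  k=1: m=12, d=21, a=1
  k=2: m=9, d=4, a=5
  k=3: m=11, d=11, a=2
  k=4: m=11, d=4, a=5
  k=5: m=9, d=21, a=1
  k=6: m=12, d=1, a=24
d=1 and a=2a₀=24 at k=6, so the next step gives (m, d) = (12, 21) again — its k=1 value — and the period has length 6.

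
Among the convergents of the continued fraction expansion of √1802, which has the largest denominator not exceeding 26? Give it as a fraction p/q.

849/20

√1802 = [42; 2, 4, 2, 84, …] (period length 4).
Convergents:
  p_0/q_0 = 42/1
  p_1/q_1 = 85/2
  p_2/q_2 = 382/9
  p_3/q_3 = 849/20
  p_4/q_4 = 71698/1689
q_3 = 20 ≤ 26 < 1689 = q_4, so the answer is 849/20.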